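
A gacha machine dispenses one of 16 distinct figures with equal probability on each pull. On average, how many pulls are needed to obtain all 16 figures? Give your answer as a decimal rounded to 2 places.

54.09

After i distinct types are collected, each trial gives a new one with probability (16−i)/16, so the expected wait for the next new type is 16/(16−i).
E = 16/16 + 16/15 + 16/14 + 16/13 + 16/12 + 16/11 + 16/10 + 16/9 + 16/8 + 16/7 + 16/6 + 16/5 + 16/4 + 16/3 + 16/2 + 16/1 = 2436559/45045 ≈ 54.09.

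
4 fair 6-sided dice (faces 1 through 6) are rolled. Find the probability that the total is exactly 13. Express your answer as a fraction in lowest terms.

There are 6^4 = 1296 equally likely outcomes.
The number of ordered 4-tuples from {1,…,6} summing to 13 is 140.
P(sum = 13) = 140/1296 = 35/324.

35/324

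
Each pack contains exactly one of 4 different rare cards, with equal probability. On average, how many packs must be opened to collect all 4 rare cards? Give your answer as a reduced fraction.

After i distinct types are collected, each trial gives a new one with probability (4−i)/4, so the expected wait for the next new type is 4/(4−i).
E = 4/4 + 4/3 + 4/2 + 4/1 = 25/3.

25/3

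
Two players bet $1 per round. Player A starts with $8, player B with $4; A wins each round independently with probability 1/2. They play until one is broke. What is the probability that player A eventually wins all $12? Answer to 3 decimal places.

With a fair step, P(i) = ½P(i−1) + ½P(i+1) with P(0)=0, P(12)=1 has the linear solution P(i) = i/12.
P(8) = 8/12 = 2/3 ≈ 0.667.

0.667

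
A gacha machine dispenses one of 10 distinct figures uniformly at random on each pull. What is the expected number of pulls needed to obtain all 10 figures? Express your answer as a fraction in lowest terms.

7381/252

After i distinct types are collected, each trial gives a new one with probability (10−i)/10, so the expected wait for the next new type is 10/(10−i).
E = 10/10 + 10/9 + 10/8 + 10/7 + 10/6 + 10/5 + 10/4 + 10/3 + 10/2 + 10/1 = 7381/252.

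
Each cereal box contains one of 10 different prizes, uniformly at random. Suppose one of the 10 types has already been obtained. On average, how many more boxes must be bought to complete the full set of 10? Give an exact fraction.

Starting from 1 distinct type, each trial gives a new one with probability (10−i)/10 when i types are held, so the wait for the next new type is 10/(10−i).
E = 10/9 + 10/8 + 10/7 + 10/6 + 10/5 + 10/4 + 10/3 + 10/2 + 10/1 = 7129/252.

7129/252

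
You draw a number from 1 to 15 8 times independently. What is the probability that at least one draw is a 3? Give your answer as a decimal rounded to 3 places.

P(no draw is a 3) = (14/15)^8 ≈ 0.576.
P(at least one) = 1 − 0.576 = 0.424.

0.424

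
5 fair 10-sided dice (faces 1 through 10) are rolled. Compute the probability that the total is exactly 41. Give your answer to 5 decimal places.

There are 10^5 = 100000 equally likely outcomes.
The number of ordered 5-tuples from {1,…,10} summing to 41 is 715.
P(sum = 41) = 715/100000 = 143/20000 ≈ 0.00715.

0.00715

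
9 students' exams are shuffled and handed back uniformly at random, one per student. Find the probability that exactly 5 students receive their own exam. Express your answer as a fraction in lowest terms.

Choose which 5 of the 9 are fixed: C(9,5) = 126 ways.
The remaining 4 must have no fixed point: D(4) = 9.
P = 126·9/362880 = 1/320.

1/320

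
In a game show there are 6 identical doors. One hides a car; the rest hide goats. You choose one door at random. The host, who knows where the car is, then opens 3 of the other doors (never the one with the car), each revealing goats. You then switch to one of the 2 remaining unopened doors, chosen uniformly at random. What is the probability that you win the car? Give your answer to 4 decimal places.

Your original door holds the car with probability 1/6, so the other 5 collectively hold it with probability 5/6.
The host can always find 3 empty doors to open, so the reveals don't change that 5/6; it is now spread over the 2 remaining unopened doors.
P(win by switching) = (5/6) · (1/2) = 5/12 ≈ 0.4167.

0.4167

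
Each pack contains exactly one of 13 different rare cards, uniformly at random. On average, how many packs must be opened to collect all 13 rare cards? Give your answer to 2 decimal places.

41.34

After i distinct types are collected, each trial gives a new one with probability (13−i)/13, so the expected wait for the next new type is 13/(13−i).
E = 13/13 + 13/12 + 13/11 + 13/10 + 13/9 + 13/8 + 13/7 + 13/6 + 13/5 + 13/4 + 13/3 + 13/2 + 13/1 = 1145993/27720 ≈ 41.34.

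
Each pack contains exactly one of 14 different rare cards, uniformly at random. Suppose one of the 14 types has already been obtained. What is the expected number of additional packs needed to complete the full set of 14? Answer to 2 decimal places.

Starting from 1 distinct type, each trial gives a new one with probability (14−i)/14 when i types are held, so the wait for the next new type is 14/(14−i).
E = 14/13 + 14/12 + 14/11 + 14/10 + 14/9 + 14/8 + 14/7 + 14/6 + 14/5 + 14/4 + 14/3 + 14/2 + 14/1 = 1145993/25740 ≈ 44.52.

44.52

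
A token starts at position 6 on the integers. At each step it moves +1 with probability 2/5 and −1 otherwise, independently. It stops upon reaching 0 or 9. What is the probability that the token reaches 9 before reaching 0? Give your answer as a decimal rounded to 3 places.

Let r = q/p = (3/5)/(2/5) = 3/2. The recurrence P(i) = p·P(i+1) + q·P(i−1) with P(0)=0, P(9)=1 gives P(i) = (1 − r^i)/(1 − r^9).
P(6) = (1 − (3/2)^6) / (1 − (3/2)^9) = 280/1009 ≈ 0.278.

0.278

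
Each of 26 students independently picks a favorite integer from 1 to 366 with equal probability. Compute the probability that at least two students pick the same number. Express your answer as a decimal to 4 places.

It's easier to compute the probability that all 26 are distinct.
P(all distinct) = 366/366 · 365/366 · ··· · 341/366 ≈ 0.4028.
So the probability of at least one match is 1 − 0.4028 = 0.5972.

0.5972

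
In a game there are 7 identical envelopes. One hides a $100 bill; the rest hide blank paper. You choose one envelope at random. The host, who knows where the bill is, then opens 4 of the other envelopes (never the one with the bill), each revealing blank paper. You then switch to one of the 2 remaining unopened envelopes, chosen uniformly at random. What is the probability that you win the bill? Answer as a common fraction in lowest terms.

Your original envelope holds the bill with probability 1/7, so the other 6 collectively hold it with probability 6/7.
The host can always find 4 empty envelopes to open, so the reveals don't change that 6/7; it is now spread over the 2 remaining unopened envelopes.
P(win by switching) = (6/7) · (1/2) = 3/7.

3/7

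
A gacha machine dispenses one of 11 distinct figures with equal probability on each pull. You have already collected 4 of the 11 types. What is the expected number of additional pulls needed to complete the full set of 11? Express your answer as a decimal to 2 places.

28.52

Starting from 4 distinct types, each trial gives a new one with probability (11−i)/11 when i types are held, so the wait for the next new type is 11/(11−i).
E = 11/7 + 11/6 + 11/5 + 11/4 + 11/3 + 11/2 + 11/1 = 3993/140 ≈ 28.52.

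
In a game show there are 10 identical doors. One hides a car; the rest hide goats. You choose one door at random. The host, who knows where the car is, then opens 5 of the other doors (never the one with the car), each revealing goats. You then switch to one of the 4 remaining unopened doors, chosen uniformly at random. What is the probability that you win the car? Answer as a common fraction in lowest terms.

Your original door holds the car with probability 1/10, so the other 9 collectively hold it with probability 9/10.
The host can always find 5 empty doors to open, so the reveals don't change that 9/10; it is now spread over the 4 remaining unopened doors.
P(win by switching) = (9/10) · (1/4) = 9/40.

9/40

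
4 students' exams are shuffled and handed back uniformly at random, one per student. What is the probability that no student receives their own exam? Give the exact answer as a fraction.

This is the derangement probability: permutations of 4 with no fixed point.
D(4) = 4! · (1 − 1/1! + 1/2! − ··· + (−1)^4/4!) = 9.
P = 9/24 = 3/8.

3/8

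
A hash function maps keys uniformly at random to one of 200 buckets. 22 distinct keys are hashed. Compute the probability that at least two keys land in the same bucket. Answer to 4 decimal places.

0.6984

It's easier to compute the probability that all 22 are distinct.
P(all distinct) = 200/200 · 199/200 · ··· · 179/200 ≈ 0.3016.
So the probability of at least one match is 1 − 0.3016 = 0.6984.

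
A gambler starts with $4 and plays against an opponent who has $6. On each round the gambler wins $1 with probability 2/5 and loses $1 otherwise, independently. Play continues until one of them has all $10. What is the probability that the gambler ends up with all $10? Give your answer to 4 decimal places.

0.0717

Let r = q/p = (3/5)/(2/5) = 3/2. The recurrence P(i) = p·P(i+1) + q·P(i−1) with P(0)=0, P(10)=1 gives P(i) = (1 − r^i)/(1 − r^10).
P(4) = (1 − (3/2)^4) / (1 − (3/2)^10) = 832/11605 ≈ 0.0717.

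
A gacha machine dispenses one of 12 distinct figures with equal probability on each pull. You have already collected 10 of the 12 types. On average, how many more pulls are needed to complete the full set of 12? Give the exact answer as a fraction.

Starting from 10 distinct types, each trial gives a new one with probability (12−i)/12 when i types are held, so the wait for the next new type is 12/(12−i).
E = 12/2 + 12/1 = 18.

18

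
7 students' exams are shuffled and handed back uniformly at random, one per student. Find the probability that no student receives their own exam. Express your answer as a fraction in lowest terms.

103/280

This is the derangement probability: permutations of 7 with no fixed point.
D(7) = 7! · (1 − 1/1! + 1/2! − ··· + (−1)^7/7!) = 1854.
P = 1854/5040 = 103/280.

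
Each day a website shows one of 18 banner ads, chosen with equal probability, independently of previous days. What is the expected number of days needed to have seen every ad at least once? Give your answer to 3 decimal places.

62.912

After i distinct types are collected, each trial gives a new one with probability (18−i)/18, so the expected wait for the next new type is 18/(18−i).
E = 18/18 + 18/17 + 18/16 + 18/15 + 18/14 + 18/13 + 18/12 + 18/11 + 18/10 + 18/9 + 18/8 + 18/7 + 18/6 + 18/5 + 18/4 + 18/3 + 18/2 + 18/1 = 42822903/680680 ≈ 62.912.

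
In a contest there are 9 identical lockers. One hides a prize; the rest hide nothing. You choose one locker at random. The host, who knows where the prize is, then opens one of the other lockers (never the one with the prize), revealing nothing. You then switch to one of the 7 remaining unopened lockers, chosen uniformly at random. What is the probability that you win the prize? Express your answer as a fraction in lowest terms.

8/63

Your original locker holds the prize with probability 1/9, so the other 8 collectively hold it with probability 8/9.
The host can always find an empty locker to open, so this doesn't change that 8/9; it is now spread over the 7 remaining unopened lockers.
P(win by switching) = (8/9) · (1/7) = 8/63.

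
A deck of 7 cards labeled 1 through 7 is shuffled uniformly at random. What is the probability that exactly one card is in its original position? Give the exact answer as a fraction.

Choose which one is fixed: C(7,1) = 7 ways.
The remaining 6 must have no fixed point: D(6) = 265.
P = 7·265/5040 = 53/144.

53/144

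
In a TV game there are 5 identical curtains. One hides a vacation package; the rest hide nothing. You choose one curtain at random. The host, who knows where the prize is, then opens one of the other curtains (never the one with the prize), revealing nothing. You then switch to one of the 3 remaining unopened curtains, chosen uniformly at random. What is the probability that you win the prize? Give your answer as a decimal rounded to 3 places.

Your original curtain holds the prize with probability 1/5, so the other 4 collectively hold it with probability 4/5.
The host can always find an empty curtain to open, so this doesn't change that 4/5; it is now spread over the 3 remaining unopened curtains.
P(win by switching) = (4/5) · (1/3) = 4/15 ≈ 0.267.

0.267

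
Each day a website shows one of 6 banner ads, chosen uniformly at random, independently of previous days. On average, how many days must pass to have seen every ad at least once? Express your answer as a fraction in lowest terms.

After i distinct types are collected, each trial gives a new one with probability (6−i)/6, so the expected wait for the next new type is 6/(6−i).
E = 6/6 + 6/5 + 6/4 + 6/3 + 6/2 + 6/1 = 147/10.

147/10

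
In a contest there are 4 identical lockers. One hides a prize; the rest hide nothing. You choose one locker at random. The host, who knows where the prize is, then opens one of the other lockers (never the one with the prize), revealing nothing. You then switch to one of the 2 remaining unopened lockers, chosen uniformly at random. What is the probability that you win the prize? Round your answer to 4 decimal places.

0.3750

Your original locker holds the prize with probability 1/4, so the other 3 collectively hold it with probability 3/4.
The host can always find an empty locker to open, so this doesn't change that 3/4; it is now spread over the 2 remaining unopened lockers.
P(win by switching) = (3/4) · (1/2) = 3/8 ≈ 0.3750.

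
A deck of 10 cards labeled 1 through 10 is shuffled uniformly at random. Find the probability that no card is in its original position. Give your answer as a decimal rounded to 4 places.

This is the derangement probability: permutations of 10 with no fixed point.
D(10) = 10! · (1 − 1/1! + 1/2! − ··· + (−1)^10/10!) = 1334961.
P = 1334961/3628800 = 16481/44800 ≈ 0.3679.

0.3679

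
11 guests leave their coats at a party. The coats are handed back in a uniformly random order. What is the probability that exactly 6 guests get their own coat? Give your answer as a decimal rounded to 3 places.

0.001

Choose which 6 of the 11 are fixed: C(11,6) = 462 ways.
The remaining 5 must have no fixed point: D(5) = 44.
P = 462·44/39916800 = 11/21600 ≈ 0.001.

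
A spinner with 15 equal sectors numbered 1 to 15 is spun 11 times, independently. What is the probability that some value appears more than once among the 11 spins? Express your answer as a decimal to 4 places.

0.9937

P(all 11 different) = 15/15 · 14/15 · ··· · 5/15 ≈ 0.0063.
P(at least two equal) = 1 − 0.0063 = 0.9937.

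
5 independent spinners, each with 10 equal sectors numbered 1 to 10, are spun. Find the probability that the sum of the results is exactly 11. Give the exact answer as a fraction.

There are 10^5 = 100000 equally likely outcomes.
The number of ordered 5-tuples from {1,…,10} summing to 11 is 210.
P(sum = 11) = 210/100000 = 21/10000.

21/10000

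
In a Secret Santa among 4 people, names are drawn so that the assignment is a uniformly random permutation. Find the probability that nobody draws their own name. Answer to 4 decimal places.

This is the derangement probability: permutations of 4 with no fixed point.
D(4) = 4! · (1 − 1/1! + 1/2! − ··· + (−1)^4/4!) = 9.
P = 9/24 = 3/8 ≈ 0.3750.

0.3750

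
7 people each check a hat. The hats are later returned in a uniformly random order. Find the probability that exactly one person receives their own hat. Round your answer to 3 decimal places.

Choose which one is fixed: C(7,1) = 7 ways.
The remaining 6 must have no fixed point: D(6) = 265.
P = 7·265/5040 = 53/144 ≈ 0.368.

0.368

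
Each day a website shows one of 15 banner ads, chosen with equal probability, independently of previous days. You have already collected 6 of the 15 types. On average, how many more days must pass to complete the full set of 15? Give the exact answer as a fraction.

Starting from 6 distinct types, each trial gives a new one with probability (15−i)/15 when i types are held, so the wait for the next new type is 15/(15−i).
E = 15/9 + 15/8 + 15/7 + 15/6 + 15/5 + 15/4 + 15/3 + 15/2 + 15/1 = 7129/168.

7129/168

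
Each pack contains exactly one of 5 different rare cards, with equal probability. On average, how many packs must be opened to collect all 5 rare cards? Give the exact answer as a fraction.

137/12

After i distinct types are collected, each trial gives a new one with probability (5−i)/5, so the expected wait for the next new type is 5/(5−i).
E = 5/5 + 5/4 + 5/3 + 5/2 + 5/1 = 137/12.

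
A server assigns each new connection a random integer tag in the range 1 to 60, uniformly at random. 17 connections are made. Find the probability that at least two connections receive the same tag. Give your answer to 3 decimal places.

0.919

It's easier to compute the probability that all 17 are distinct.
P(all distinct) = 60/60 · 59/60 · ··· · 44/60 ≈ 0.081.
So the probability of at least one match is 1 − 0.081 = 0.919.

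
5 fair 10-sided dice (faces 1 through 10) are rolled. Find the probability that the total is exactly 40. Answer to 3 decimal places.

0.010

There are 10^5 = 100000 equally likely outcomes.
The number of ordered 5-tuples from {1,…,10} summing to 40 is 996.
P(sum = 40) = 996/100000 = 249/25000 ≈ 0.010.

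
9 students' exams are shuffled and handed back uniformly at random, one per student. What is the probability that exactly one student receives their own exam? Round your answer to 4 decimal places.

Choose which one is fixed: C(9,1) = 9 ways.
The remaining 8 must have no fixed point: D(8) = 14833.
P = 9·14833/362880 = 2119/5760 ≈ 0.3679.

0.3679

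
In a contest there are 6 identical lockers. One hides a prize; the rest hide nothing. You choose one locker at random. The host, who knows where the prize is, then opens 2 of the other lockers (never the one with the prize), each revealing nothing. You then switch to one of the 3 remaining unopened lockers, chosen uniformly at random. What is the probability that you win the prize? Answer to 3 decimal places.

0.278

Your original locker holds the prize with probability 1/6, so the other 5 collectively hold it with probability 5/6.
The host can always find 2 empty lockers to open, so the reveals don't change that 5/6; it is now spread over the 3 remaining unopened lockers.
P(win by switching) = (5/6) · (1/3) = 5/18 ≈ 0.278.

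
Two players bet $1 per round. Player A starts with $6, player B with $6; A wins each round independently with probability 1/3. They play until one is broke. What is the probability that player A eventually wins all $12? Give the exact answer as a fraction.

Let r = q/p = (2/3)/(1/3) = 2. The recurrence P(i) = p·P(i+1) + q·P(i−1) with P(0)=0, P(12)=1 gives P(i) = (1 − r^i)/(1 − r^12).
P(6) = (1 − (2)^6) / (1 − (2)^12) = 1/65.

1/65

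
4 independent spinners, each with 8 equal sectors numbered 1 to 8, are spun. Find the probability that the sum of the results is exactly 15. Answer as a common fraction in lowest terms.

71/1024

There are 8^4 = 4096 equally likely outcomes.
The number of ordered 4-tuples from {1,…,8} summing to 15 is 284.
P(sum = 15) = 284/4096 = 71/1024.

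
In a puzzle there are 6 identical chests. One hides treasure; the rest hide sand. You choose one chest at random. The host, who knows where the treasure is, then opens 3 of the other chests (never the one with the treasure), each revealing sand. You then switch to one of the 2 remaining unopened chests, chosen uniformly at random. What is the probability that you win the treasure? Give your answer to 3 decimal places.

Your original chest holds the treasure with probability 1/6, so the other 5 collectively hold it with probability 5/6.
The host can always find 3 empty chests to open, so the reveals don't change that 5/6; it is now spread over the 2 remaining unopened chests.
P(win by switching) = (5/6) · (1/2) = 5/12 ≈ 0.417.

0.417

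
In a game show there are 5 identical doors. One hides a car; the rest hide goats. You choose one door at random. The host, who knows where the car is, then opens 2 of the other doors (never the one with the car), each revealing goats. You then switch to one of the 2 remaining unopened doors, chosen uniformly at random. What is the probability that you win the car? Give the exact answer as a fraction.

2/5

Your original door holds the car with probability 1/5, so the other 4 collectively hold it with probability 4/5.
The host can always find 2 empty doors to open, so the reveals don't change that 4/5; it is now spread over the 2 remaining unopened doors.
P(win by switching) = (4/5) · (1/2) = 2/5.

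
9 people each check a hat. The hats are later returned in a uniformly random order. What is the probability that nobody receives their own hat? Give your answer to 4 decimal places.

0.3679

This is the derangement probability: permutations of 9 with no fixed point.
D(9) = 9! · (1 − 1/1! + 1/2! − ··· + (−1)^9/9!) = 133496.
P = 133496/362880 = 16687/45360 ≈ 0.3679.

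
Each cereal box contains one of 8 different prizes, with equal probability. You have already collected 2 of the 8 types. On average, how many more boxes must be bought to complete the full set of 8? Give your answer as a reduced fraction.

98/5

Starting from 2 distinct types, each trial gives a new one with probability (8−i)/8 when i types are held, so the wait for the next new type is 8/(8−i).
E = 8/6 + 8/5 + 8/4 + 8/3 + 8/2 + 8/1 = 98/5.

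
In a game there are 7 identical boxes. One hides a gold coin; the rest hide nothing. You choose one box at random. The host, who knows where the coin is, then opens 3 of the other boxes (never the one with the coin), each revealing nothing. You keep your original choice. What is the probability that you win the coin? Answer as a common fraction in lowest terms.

1/7

The host can always open 3 empty boxes regardless of your choice, so the reveals give no information about your original box.
P(win by staying) = 1/7.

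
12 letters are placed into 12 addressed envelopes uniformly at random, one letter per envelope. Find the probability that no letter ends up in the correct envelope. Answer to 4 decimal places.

This is the derangement probability: permutations of 12 with no fixed point.
D(12) = 12! · (1 − 1/1! + 1/2! − ··· + (−1)^12/12!) = 176214841.
P = 176214841/479001600 = 16019531/43545600 ≈ 0.3679.

0.3679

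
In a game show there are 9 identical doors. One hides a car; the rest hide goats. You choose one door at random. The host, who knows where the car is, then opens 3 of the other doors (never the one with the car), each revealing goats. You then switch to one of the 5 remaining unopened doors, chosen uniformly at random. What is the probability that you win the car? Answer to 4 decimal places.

Your original door holds the car with probability 1/9, so the other 8 collectively hold it with probability 8/9.
The host can always find 3 empty doors to open, so the reveals don't change that 8/9; it is now spread over the 5 remaining unopened doors.
P(win by switching) = (8/9) · (1/5) = 8/45 ≈ 0.1778.

0.1778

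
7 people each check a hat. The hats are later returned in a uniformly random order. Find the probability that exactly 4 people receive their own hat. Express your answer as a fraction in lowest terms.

1/72

Choose which 4 of the 7 are fixed: C(7,4) = 35 ways.
The remaining 3 must have no fixed point: D(3) = 2.
P = 35·2/5040 = 1/72.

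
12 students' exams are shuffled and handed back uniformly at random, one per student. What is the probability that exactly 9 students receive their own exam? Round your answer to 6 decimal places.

0.000001

Choose which 9 of the 12 are fixed: C(12,9) = 220 ways.
The remaining 3 must have no fixed point: D(3) = 2.
P = 220·2/479001600 = 1/1088640 ≈ 0.000001.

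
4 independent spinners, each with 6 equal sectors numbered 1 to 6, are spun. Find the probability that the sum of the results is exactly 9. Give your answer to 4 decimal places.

There are 6^4 = 1296 equally likely outcomes.
The number of ordered 4-tuples from {1,…,6} summing to 9 is 56.
P(sum = 9) = 56/1296 = 7/162 ≈ 0.0432.

0.0432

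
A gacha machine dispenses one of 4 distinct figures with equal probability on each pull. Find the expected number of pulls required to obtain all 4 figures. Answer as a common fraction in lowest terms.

After i distinct types are collected, each trial gives a new one with probability (4−i)/4, so the expected wait for the next new type is 4/(4−i).
E = 4/4 + 4/3 + 4/2 + 4/1 = 25/3.

25/3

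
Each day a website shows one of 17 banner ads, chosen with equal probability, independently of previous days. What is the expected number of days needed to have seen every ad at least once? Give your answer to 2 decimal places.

58.47

After i distinct types are collected, each trial gives a new one with probability (17−i)/17, so the expected wait for the next new type is 17/(17−i).
E = 17/17 + 17/16 + 17/15 + 17/14 + 17/13 + 17/12 + 17/11 + 17/10 + 17/9 + 17/8 + 17/7 + 17/6 + 17/5 + 17/4 + 17/3 + 17/2 + 17/1 = 42142223/720720 ≈ 58.47.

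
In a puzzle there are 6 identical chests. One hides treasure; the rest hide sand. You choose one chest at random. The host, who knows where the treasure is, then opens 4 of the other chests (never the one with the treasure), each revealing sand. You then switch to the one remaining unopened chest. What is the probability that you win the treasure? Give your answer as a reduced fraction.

5/6

Your original chest holds the treasure with probability 1/6, so the other 5 collectively hold it with probability 5/6.
The host can always find 4 empty chests to open, so the reveals don't change that 5/6; it is now spread over the 1 remaining unopened chest.
P(win by switching) = (5/6) · (1/1) = 5/6.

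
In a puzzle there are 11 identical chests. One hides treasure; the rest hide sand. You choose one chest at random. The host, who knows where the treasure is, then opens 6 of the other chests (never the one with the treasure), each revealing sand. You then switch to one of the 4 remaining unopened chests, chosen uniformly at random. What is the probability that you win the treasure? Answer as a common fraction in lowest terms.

5/22

Your original chest holds the treasure with probability 1/11, so the other 10 collectively hold it with probability 10/11.
The host can always find 6 empty chests to open, so the reveals don't change that 10/11; it is now spread over the 4 remaining unopened chests.
P(win by switching) = (10/11) · (1/4) = 5/22.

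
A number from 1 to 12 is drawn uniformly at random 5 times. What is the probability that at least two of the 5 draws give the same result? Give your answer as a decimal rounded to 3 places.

0.618

P(all 5 different) = 12/12 · 11/12 · ··· · 8/12 ≈ 0.382.
P(at least two equal) = 1 − 0.382 = 0.618.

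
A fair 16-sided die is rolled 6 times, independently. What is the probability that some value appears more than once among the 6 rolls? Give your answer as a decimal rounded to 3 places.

0.656

P(all 6 different) = 16/16 · 15/16 · ··· · 11/16 ≈ 0.344.
P(at least two equal) = 1 − 0.344 = 0.656.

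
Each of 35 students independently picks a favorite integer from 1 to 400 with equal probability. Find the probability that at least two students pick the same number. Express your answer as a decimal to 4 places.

0.7839

It's easier to compute the probability that all 35 are distinct.
P(all distinct) = 400/400 · 399/400 · ··· · 366/400 ≈ 0.2161.
So the probability of at least one match is 1 − 0.2161 = 0.7839.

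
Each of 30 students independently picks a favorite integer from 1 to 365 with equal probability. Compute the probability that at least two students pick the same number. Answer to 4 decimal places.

It's easier to compute the probability that all 30 are distinct.
P(all distinct) = 365/365 · 364/365 · ··· · 336/365 ≈ 0.2937.
So the probability of at least one match is 1 − 0.2937 = 0.7063.

0.7063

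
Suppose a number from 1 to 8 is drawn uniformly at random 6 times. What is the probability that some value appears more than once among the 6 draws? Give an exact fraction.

P(all 6 different) = 8/8 · 7/8 · ··· · 3/8 = 315/4096.
P(at least two equal) = 1 − 315/4096 = 3781/4096.

3781/4096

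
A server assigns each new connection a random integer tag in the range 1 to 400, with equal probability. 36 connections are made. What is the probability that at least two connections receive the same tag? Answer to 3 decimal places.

It's easier to compute the probability that all 36 are distinct.
P(all distinct) = 400/400 · 399/400 · ··· · 365/400 ≈ 0.197.
So the probability of at least one match is 1 − 0.197 = 0.803.

0.803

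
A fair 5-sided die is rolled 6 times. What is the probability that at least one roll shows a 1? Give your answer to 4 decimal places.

P(no roll shows a 1) = (4/5)^6 ≈ 0.2621.
P(at least one) = 1 − 0.2621 = 0.7379.

0.7379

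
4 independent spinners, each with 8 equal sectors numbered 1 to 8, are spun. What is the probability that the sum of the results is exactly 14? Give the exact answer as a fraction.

There are 8^4 = 4096 equally likely outcomes.
The number of ordered 4-tuples from {1,…,8} summing to 14 is 246.
P(sum = 14) = 246/4096 = 123/2048.

123/2048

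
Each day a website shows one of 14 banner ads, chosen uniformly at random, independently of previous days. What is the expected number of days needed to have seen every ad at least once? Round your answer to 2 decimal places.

After i distinct types are collected, each trial gives a new one with probability (14−i)/14, so the expected wait for the next new type is 14/(14−i).
E = 14/14 + 14/13 + 14/12 + 14/11 + 14/10 + 14/9 + 14/8 + 14/7 + 14/6 + 14/5 + 14/4 + 14/3 + 14/2 + 14/1 = 1171733/25740 ≈ 45.52.

45.52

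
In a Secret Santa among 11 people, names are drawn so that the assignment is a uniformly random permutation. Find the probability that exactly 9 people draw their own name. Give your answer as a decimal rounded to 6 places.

Choose which 9 of the 11 are fixed: C(11,9) = 55 ways.
The remaining 2 must have no fixed point: D(2) = 1.
P = 55·1/39916800 = 1/725760 ≈ 0.000001.

0.000001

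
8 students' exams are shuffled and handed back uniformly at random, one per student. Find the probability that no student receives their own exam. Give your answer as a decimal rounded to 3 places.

This is the derangement probability: permutations of 8 with no fixed point.
D(8) = 8! · (1 − 1/1! + 1/2! − ··· + (−1)^8/8!) = 14833.
P = 14833/40320 = 2119/5760 ≈ 0.368.

0.368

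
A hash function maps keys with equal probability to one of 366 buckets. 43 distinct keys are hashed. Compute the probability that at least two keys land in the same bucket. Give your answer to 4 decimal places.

It's easier to compute the probability that all 43 are distinct.
P(all distinct) = 366/366 · 365/366 · ··· · 324/366 ≈ 0.0766.
So the probability of at least one match is 1 − 0.0766 = 0.9234.

0.9234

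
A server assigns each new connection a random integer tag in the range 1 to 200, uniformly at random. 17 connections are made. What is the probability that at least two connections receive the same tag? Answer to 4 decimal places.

It's easier to compute the probability that all 17 are distinct.
P(all distinct) = 200/200 · 199/200 · ··· · 184/200 ≈ 0.4968.
So the probability of at least one match is 1 − 0.4968 = 0.5032.

0.5032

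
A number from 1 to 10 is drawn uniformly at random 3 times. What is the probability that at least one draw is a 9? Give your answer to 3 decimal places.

0.271

P(no draw is a 9) = (9/10)^3 ≈ 0.729.
P(at least one) = 1 − 0.729 = 0.271.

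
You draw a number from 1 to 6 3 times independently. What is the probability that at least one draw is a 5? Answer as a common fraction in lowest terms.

P(no draw is a 5) = (5/6)^3 = 125/216.
P(at least one) = 1 − 125/216 = 91/216.

91/216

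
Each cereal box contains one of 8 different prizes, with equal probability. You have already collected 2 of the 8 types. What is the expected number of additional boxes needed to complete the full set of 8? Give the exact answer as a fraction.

Starting from 2 distinct types, each trial gives a new one with probability (8−i)/8 when i types are held, so the wait for the next new type is 8/(8−i).
E = 8/6 + 8/5 + 8/4 + 8/3 + 8/2 + 8/1 = 98/5.

98/5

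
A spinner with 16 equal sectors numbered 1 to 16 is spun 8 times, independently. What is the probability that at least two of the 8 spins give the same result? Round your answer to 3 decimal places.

0.879

P(all 8 different) = 16/16 · 15/16 · ··· · 9/16 ≈ 0.121.
P(at least two equal) = 1 − 0.121 = 0.879.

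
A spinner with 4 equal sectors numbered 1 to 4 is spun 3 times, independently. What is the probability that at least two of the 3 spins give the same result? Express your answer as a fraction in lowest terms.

5/8

P(all 3 different) = 4/4 · 3/4 · ··· · 2/4 = 3/8.
P(at least two equal) = 1 − 3/8 = 5/8.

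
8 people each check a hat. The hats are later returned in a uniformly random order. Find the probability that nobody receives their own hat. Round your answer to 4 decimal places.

0.3679

This is the derangement probability: permutations of 8 with no fixed point.
D(8) = 8! · (1 − 1/1! + 1/2! − ··· + (−1)^8/8!) = 14833.
P = 14833/40320 = 2119/5760 ≈ 0.3679.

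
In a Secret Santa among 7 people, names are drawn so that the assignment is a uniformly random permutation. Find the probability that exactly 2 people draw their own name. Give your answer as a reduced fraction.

Choose which 2 of the 7 are fixed: C(7,2) = 21 ways.
The remaining 5 must have no fixed point: D(5) = 44.
P = 21·44/5040 = 11/60.

11/60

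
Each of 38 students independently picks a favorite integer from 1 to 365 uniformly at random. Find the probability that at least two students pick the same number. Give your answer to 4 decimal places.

It's easier to compute the probability that all 38 are distinct.
P(all distinct) = 365/365 · 364/365 · ··· · 328/365 ≈ 0.1359.
So the probability of at least one match is 1 − 0.1359 = 0.8641.

0.8641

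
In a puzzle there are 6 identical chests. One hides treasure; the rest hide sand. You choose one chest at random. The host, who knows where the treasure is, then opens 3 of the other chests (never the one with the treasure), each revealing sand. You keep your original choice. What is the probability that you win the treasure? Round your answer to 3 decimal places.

0.167

The host can always open 3 empty chests regardless of your choice, so the reveals give no information about your original chest.
P(win by staying) = 1/6 ≈ 0.167.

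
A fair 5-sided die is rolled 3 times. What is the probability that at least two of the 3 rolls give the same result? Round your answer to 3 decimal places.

0.520

P(all 3 different) = 5/5 · 4/5 · ··· · 3/5 ≈ 0.480.
P(at least two equal) = 1 − 0.480 = 0.520.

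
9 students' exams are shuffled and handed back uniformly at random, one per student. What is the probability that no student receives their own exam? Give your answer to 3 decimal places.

0.368

This is the derangement probability: permutations of 9 with no fixed point.
D(9) = 9! · (1 − 1/1! + 1/2! − ··· + (−1)^9/9!) = 133496.
P = 133496/362880 = 16687/45360 ≈ 0.368.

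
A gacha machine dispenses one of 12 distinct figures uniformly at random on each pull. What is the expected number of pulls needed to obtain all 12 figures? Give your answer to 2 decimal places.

37.24

After i distinct types are collected, each trial gives a new one with probability (12−i)/12, so the expected wait for the next new type is 12/(12−i).
E = 12/12 + 12/11 + 12/10 + 12/9 + 12/8 + 12/7 + 12/6 + 12/5 + 12/4 + 12/3 + 12/2 + 12/1 = 86021/2310 ≈ 37.24.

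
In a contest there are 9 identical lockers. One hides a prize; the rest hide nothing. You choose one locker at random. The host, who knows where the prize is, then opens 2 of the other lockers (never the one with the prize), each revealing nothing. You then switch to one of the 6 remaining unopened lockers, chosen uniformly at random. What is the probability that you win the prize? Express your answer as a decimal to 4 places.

0.1481

Your original locker holds the prize with probability 1/9, so the other 8 collectively hold it with probability 8/9.
The host can always find 2 empty lockers to open, so the reveals don't change that 8/9; it is now spread over the 6 remaining unopened lockers.
P(win by switching) = (8/9) · (1/6) = 4/27 ≈ 0.1481.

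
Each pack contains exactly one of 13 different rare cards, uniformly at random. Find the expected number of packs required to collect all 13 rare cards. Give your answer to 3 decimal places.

41.342

After i distinct types are collected, each trial gives a new one with probability (13−i)/13, so the expected wait for the next new type is 13/(13−i).
E = 13/13 + 13/12 + 13/11 + 13/10 + 13/9 + 13/8 + 13/7 + 13/6 + 13/5 + 13/4 + 13/3 + 13/2 + 13/1 = 1145993/27720 ≈ 41.342.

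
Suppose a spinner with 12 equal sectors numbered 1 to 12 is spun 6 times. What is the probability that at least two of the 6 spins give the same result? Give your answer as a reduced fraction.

P(all 6 different) = 12/12 · 11/12 · ··· · 7/12 = 385/1728.
P(at least two equal) = 1 − 385/1728 = 1343/1728.

1343/1728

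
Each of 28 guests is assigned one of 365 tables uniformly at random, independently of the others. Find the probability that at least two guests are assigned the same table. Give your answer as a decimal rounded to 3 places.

It's easier to compute the probability that all 28 are distinct.
P(all distinct) = 365/365 · 364/365 · ··· · 338/365 ≈ 0.346.
So the probability of at least one match is 1 − 0.346 = 0.654.

0.654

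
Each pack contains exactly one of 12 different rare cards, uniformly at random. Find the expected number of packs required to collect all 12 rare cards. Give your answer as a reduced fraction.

After i distinct types are collected, each trial gives a new one with probability (12−i)/12, so the expected wait for the next new type is 12/(12−i).
E = 12/12 + 12/11 + 12/10 + 12/9 + 12/8 + 12/7 + 12/6 + 12/5 + 12/4 + 12/3 + 12/2 + 12/1 = 86021/2310.

86021/2310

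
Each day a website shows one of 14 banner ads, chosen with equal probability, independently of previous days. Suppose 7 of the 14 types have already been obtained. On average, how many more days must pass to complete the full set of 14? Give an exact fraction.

363/10

Starting from 7 distinct types, each trial gives a new one with probability (14−i)/14 when i types are held, so the wait for the next new type is 14/(14−i).
E = 14/7 + 14/6 + 14/5 + 14/4 + 14/3 + 14/2 + 14/1 = 363/10.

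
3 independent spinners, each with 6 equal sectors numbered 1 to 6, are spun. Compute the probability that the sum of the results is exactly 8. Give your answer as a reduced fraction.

There are 6^3 = 216 equally likely outcomes.
The number of ordered 3-tuples from {1,…,6} summing to 8 is 21.
P(sum = 8) = 21/216 = 7/72.

7/72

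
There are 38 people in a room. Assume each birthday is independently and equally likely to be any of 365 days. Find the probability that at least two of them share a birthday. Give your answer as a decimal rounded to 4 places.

It's easier to compute the probability that all 38 are distinct.
P(all distinct) = 365/365 · 364/365 · ··· · 328/365 ≈ 0.1359.
So the probability of at least one match is 1 − 0.1359 = 0.8641.

0.8641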